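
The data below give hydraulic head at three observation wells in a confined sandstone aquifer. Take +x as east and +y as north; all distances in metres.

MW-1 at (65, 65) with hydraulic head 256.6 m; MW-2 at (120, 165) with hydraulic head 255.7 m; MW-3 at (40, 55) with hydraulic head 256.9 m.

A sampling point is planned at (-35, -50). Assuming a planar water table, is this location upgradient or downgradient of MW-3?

upgradient

Three-point gradient (reference MW-1): Δ to MW-2 = (55, 100, -0.9), Δ to MW-3 = (-25, -10, +0.3).
∂h/∂x = -0.01077, ∂h/∂y = -0.003077 (det = 1950).
Head at (-35, -50) = 256.6 + (-0.01077)·(-100) + (-0.003077)·(-115) = 258.03 m.
That is higher than the 256.9 m at MW-3, so the point is upgradient.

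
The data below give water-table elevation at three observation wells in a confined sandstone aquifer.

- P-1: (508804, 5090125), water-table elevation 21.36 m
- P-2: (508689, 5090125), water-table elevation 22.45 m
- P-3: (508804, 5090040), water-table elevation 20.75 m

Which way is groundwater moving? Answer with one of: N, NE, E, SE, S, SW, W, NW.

∂h/∂x = (22.45 − 21.36) / (508689 − 508804) = -0.009478
∂h/∂y = (20.75 − 21.36) / (5090040 − 5090125) = +0.007176
Flow = −∇h = (+0.009478 east, -0.007176 north), which points southeast.

SE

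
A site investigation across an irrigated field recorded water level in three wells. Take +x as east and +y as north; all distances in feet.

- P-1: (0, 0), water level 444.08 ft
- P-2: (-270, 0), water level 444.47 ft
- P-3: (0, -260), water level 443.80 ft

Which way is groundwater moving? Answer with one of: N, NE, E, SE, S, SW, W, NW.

∂h/∂x = (444.47 − 444.08) / (-270 − 0) = -0.001444
∂h/∂y = (443.80 − 444.08) / (-260 − 0) = +0.001077
Flow = −∇h = (+0.001444 east, -0.001077 north), which points southeast.

SE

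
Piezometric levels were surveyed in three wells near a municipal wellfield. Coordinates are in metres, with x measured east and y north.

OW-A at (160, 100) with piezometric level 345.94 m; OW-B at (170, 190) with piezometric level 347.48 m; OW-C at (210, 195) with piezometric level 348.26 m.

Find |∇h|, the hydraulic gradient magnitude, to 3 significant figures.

With h = a·x + b·y + c and OW-A as origin, the differences give:
  10·a + 90·b = +1.54
  50·a + 95·b = +2.32
Eliminate b (×95 and ×90, subtract): -3550·a = -62.500 → a = ∂h/∂x = +0.01761
Back-substitute: b = ∂h/∂y = +0.01515.
|∇h| = √(0.01761² + 0.01515²) = 0.02323

0.0232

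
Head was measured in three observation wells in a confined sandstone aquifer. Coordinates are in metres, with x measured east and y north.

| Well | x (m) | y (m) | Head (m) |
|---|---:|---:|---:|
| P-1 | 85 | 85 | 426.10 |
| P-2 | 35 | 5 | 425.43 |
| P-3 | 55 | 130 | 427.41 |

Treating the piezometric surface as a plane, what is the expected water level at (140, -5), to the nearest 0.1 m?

With h = a·x + b·y + c and P-1 as origin, the differences give:
  (-50)·a + (-80)·b = -0.67
  (-30)·a + 45·b = +1.31
Eliminate b (×45 and ×(-80), subtract): -4650·a = 74.650 → a = ∂h/∂x = -0.01605
Back-substitute: b = ∂h/∂y = +0.01841.
h(140, -5) = 426.10 + (-0.01605)·(55) + (+0.01841)·(-90) = 426.10 -0.883 -1.657 = 423.560 m.

423.6 m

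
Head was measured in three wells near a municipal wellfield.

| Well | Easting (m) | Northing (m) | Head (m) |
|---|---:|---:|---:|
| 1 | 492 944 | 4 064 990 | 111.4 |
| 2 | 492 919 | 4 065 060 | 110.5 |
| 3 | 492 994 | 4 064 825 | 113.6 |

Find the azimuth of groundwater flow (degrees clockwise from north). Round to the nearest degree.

029°

With h = a·x + b·y + c and 1 as origin, the differences give:
  (-25)·a + 70·b = -0.9
  50·a + (-165)·b = +2.2
Eliminate b (×(-165) and ×70, subtract): 625·a = -5.50 → a = ∂h/∂x = -0.008800
Back-substitute: b = ∂h/∂y = -0.01600.
Flow direction (−∇h) has components (+0.008800 E, +0.01600 N).
Azimuth = atan2(E, N) = atan2(+0.008800, +0.01600) = 28.8° ≈ 029°.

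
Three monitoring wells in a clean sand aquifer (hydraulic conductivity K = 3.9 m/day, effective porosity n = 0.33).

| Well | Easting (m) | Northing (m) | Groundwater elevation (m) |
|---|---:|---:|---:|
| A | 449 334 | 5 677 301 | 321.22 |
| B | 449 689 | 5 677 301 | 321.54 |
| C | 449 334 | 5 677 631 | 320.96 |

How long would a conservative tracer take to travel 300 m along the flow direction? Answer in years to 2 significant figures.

58 years

∂h/∂x = (321.54 − 321.22) / (449689 − 449334) = +0.0009014
∂h/∂y = (320.96 − 321.22) / (5677631 − 5677301) = -0.0007879
|∇h| = √(0.0009014² + -0.0007879²) = 0.001197
Seepage velocity v = K·i/n = 3.9 × 0.001197 / 0.33 = 0.01415 m/day.
t = 300 / 0.01415 = 2.12e+04 days = 58 years.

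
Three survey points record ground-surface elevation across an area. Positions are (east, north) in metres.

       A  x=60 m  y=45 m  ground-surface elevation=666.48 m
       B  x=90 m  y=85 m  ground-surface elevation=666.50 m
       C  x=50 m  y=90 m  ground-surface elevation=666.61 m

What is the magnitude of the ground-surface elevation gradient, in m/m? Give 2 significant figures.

Differences from A: to B (Δx, Δy, Δh) = (30, 40, +0.02); to C = (-10, 45, +0.13).
Determinant of the coordinate differences = 30·45 − (-10)·40 = 1750.
∂z/∂x = [(+0.02)·45 − (+0.13)·40] / 1750 = -0.002457
∂z/∂y = [30·(+0.13) − (-10)·(+0.02)] / 1750 = +0.002343
|∇f| = √(-0.002457² + 0.002343²) = 0.003395 m/m

0.0034 m/m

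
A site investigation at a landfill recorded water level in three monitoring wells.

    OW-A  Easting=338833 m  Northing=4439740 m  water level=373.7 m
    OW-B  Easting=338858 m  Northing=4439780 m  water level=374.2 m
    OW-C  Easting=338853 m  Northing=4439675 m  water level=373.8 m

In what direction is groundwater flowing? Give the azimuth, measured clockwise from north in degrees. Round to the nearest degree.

258°

With h = a·x + b·y + c and OW-A as origin, the differences give:
  25·a + 40·b = +0.5
  20·a + (-65)·b = +0.1
Eliminate b (×(-65) and ×40, subtract): -2425·a = -36.50 → a = ∂h/∂x = +0.01505
Back-substitute: b = ∂h/∂y = +0.003093.
Flow direction (−∇h) has components (-0.01505 E, -0.003093 N).
Azimuth = atan2(E, N) = atan2(-0.01505, -0.003093) = 258.4° ≈ 258°.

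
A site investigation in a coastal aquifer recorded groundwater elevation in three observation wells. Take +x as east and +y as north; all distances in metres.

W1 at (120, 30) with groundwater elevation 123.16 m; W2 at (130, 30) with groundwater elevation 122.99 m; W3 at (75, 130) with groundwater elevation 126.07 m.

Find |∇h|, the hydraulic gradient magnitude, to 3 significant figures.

0.0274

With h = a·x + b·y + c and W1 as origin, the differences give:
  10·a + 0·b = -0.17
  (-45)·a + 100·b = +2.91
Eliminate b (×100 and ×0, subtract): 1000·a = -17.000 → a = ∂h/∂x = -0.01700
Back-substitute: b = ∂h/∂y = +0.02145.
|∇h| = √(-0.01700² + 0.02145²) = 0.02737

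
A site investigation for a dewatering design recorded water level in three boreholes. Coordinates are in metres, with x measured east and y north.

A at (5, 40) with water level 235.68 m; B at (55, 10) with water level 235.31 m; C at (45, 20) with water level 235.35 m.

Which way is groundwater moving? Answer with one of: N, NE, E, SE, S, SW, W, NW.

NE

Differences from A: to B (Δx, Δy, Δh) = (50, -30, -0.37); to C = (40, -20, -0.33).
Determinant of the coordinate differences = 50·(-20) − 40·(-30) = 200.
∂h/∂x = [(-0.37)·(-20) − (-0.33)·(-30)] / 200 = -0.01250
∂h/∂y = [50·(-0.33) − 40·(-0.37)] / 200 = -0.008500
Flow = −∇h = (+0.01250 east, +0.008500 north), which points northeast.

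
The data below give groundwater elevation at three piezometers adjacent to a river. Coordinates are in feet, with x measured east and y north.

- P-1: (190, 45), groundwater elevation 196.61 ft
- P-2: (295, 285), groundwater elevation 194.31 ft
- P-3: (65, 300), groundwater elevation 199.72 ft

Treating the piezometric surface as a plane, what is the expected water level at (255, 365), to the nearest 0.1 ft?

195.3 ft

Differences from P-1: to P-2 (Δx, Δy, Δh) = (105, 240, -2.30); to P-3 = (-125, 255, +3.11).
Solve a·Δx + b·Δy = Δh: det = 105·255 − (-125)·240 = 56775.
∂h/∂x = [(-2.30)·255 − (+3.11)·240] / 56775 = -0.02348
∂h/∂y = [105·(+3.11) − (-125)·(-2.30)] / 56775 = +0.0006878
h(255, 365) = 196.61 + (-0.02348)·(65) + (+0.0006878)·(320) = 196.61 -1.526 +0.220 = 195.304 ft.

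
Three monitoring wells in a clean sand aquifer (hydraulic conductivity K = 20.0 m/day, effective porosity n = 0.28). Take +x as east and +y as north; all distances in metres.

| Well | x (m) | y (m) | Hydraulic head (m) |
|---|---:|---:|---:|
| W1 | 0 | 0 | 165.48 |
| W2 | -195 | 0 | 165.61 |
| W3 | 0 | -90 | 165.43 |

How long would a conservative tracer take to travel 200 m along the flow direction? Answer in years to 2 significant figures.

8.8 years

∂h/∂x = (165.61 − 165.48) / (-195 − 0) = -0.0006667
∂h/∂y = (165.43 − 165.48) / (-90 − 0) = +0.0005556
|∇h| = √(-0.0006667² + 0.0005556²) = 0.0008679
Seepage velocity v = K·i/n = 20.0 × 0.0008679 / 0.28 = 0.06199 m/day.
t = 200 / 0.06199 = 3226 days = 8.83 years.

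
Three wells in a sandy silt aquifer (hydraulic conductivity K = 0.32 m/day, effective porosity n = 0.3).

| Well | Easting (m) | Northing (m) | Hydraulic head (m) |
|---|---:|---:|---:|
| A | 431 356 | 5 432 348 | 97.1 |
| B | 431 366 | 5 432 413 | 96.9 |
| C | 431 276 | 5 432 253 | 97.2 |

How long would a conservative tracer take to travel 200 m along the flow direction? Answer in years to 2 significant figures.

Three-point gradient (reference A): Δ to B = (10, 65, -0.2), Δ to C = (-80, -95, +0.1).
∂h/∂x = +0.002941, ∂h/∂y = -0.003529 (det = 4250).
|∇h| = √(0.002941² + -0.003529²) = 0.004594
Seepage velocity v = K·i/n = 0.32 × 0.004594 / 0.3 = 0.0049 m/day.
t = 200 / 0.0049 = 4.082e+04 days = 112 years.

110 years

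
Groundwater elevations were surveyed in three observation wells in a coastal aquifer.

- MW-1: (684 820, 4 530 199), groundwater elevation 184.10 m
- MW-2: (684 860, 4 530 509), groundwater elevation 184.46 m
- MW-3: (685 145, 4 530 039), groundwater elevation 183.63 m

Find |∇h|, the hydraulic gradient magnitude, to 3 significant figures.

0.00151

Differences from MW-1: to MW-2 (Δx, Δy, Δh) = (40, 310, +0.36); to MW-3 = (325, -160, -0.47).
Solve a·Δx + b·Δy = Δh: det = 40·(-160) − 325·310 = -107150.
∂h/∂x = [(+0.36)·(-160) − (-0.47)·310] / -107150 = -0.0008222
∂h/∂y = [40·(-0.47) − 325·(+0.36)] / -107150 = +0.001267
|∇h| = √(-0.0008222² + 0.001267²) = 0.00151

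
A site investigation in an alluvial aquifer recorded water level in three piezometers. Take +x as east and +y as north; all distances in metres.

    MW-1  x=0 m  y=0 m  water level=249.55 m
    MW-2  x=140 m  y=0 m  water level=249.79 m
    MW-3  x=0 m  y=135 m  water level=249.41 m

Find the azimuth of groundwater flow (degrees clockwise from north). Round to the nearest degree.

301°

∂h/∂x = (249.79 − 249.55) / (140 − 0) = +0.001714
∂h/∂y = (249.41 − 249.55) / (135 − 0) = -0.001037
Flow direction (−∇h) has components (-0.001714 E, +0.001037 N).
Azimuth = atan2(E, N) = atan2(-0.001714, +0.001037) = 301.2° ≈ 301°.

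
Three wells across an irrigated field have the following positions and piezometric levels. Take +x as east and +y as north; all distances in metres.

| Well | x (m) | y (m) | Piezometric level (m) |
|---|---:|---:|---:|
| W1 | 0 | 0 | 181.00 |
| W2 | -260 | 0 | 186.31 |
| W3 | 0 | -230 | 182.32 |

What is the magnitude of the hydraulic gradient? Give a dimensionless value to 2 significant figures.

∂h/∂x = (186.31 − 181.00) / (-260 − 0) = -0.02042
∂h/∂y = (182.32 − 181.00) / (-230 − 0) = -0.005739
|∇h| = √(-0.02042² + -0.005739²) = 0.02121

0.021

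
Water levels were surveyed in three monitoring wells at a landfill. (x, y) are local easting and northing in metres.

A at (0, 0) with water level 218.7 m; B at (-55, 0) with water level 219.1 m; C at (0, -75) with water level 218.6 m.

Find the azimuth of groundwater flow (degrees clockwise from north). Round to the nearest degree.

∂h/∂x = (219.1 − 218.7) / (-55 − 0) = -0.007273
∂h/∂y = (218.6 − 218.7) / (-75 − 0) = +0.001333
Flow direction (−∇h) has components (+0.007273 E, -0.001333 N).
Azimuth = atan2(E, N) = atan2(+0.007273, -0.001333) = 100.4° ≈ 100°.

100°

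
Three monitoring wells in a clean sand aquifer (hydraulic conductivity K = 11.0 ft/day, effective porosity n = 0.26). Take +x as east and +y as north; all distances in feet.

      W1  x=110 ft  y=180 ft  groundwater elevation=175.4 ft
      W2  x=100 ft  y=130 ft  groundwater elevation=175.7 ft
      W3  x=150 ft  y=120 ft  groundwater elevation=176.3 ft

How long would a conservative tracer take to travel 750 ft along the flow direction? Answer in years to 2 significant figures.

3.7 years

With h = a·x + b·y + c and W1 as origin, the differences give:
  (-10)·a + (-50)·b = +0.3
  40·a + (-60)·b = +0.9
Eliminate b (×(-60) and ×(-50), subtract): 2600·a = 27.00 → a = ∂h/∂x = +0.01038
Back-substitute: b = ∂h/∂y = -0.008077.
|∇h| = √(0.01038² + -0.008077²) = 0.01315
Seepage velocity v = K·i/n = 11.0 × 0.01315 / 0.26 = 0.5563 ft/day.
t = 750 / 0.5563 = 1348 days = 3.69 years.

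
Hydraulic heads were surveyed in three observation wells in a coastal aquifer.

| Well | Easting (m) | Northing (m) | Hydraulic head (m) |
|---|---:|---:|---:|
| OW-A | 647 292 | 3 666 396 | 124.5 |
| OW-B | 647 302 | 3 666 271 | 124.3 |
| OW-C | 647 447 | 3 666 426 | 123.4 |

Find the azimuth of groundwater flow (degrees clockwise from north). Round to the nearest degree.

Three-point gradient (reference OW-A): Δ to OW-B = (10, -125, -0.2), Δ to OW-C = (155, 30, -1.1).
∂h/∂x = -0.007294, ∂h/∂y = +0.001017 (det = 19675).
Flow direction (−∇h) has components (+0.007294 E, -0.001017 N).
Azimuth = atan2(E, N) = atan2(+0.007294, -0.001017) = 97.9° ≈ 098°.

098°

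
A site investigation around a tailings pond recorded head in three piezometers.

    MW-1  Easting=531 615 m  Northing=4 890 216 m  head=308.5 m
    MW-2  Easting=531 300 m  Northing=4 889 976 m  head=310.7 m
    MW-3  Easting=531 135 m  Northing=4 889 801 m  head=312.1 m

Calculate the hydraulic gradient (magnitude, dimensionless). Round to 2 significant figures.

Taking MW-1 as reference: MW-2−MW-1 = (-315, -240, +2.2); MW-3−MW-1 = (-480, -415, +3.6).
Determinant of the coordinate differences = (-315)·(-415) − (-480)·(-240) = 15525.
∂h/∂x = [(+2.2)·(-415) − (+3.6)·(-240)] / 15525 = -0.003156
∂h/∂y = [(-315)·(+3.6) − (-480)·(+2.2)] / 15525 = -0.005024
|∇h| = √(-0.003156² + -0.005024²) = 0.005933

0.0059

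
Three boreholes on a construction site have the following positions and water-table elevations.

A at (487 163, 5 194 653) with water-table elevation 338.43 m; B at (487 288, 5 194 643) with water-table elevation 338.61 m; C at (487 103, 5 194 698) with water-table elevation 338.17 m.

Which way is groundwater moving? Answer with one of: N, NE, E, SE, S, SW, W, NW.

N

With h = a·x + b·y + c and A as origin, the differences give:
  125·a + (-10)·b = +0.18
  (-60)·a + 45·b = -0.26
Eliminate b (×45 and ×(-10), subtract): 5025·a = 5.500 → a = ∂h/∂x = +0.001095
Back-substitute: b = ∂h/∂y = -0.004318.
Flow = −∇h = (-0.001095 east, +0.004318 north), which points north.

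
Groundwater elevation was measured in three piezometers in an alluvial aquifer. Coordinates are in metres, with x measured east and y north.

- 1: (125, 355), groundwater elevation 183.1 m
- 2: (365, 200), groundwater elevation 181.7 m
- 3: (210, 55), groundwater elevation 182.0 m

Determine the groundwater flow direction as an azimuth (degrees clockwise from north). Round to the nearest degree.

Three-point gradient (reference 1): Δ to 2 = (240, -155, -1.4), Δ to 3 = (85, -300, -1.1).
∂h/∂x = -0.004241, ∂h/∂y = +0.002465 (det = -58825).
Flow direction (−∇h) has components (+0.004241 E, -0.002465 N).
Azimuth = atan2(E, N) = atan2(+0.004241, -0.002465) = 120.2° ≈ 120°.

120°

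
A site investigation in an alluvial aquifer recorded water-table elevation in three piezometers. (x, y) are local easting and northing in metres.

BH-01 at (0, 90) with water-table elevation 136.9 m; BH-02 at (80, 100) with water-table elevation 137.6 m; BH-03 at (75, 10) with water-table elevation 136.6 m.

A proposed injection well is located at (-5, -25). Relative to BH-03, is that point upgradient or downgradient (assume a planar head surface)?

downgradient

Three-point gradient (reference BH-01): Δ to BH-02 = (80, 10, +0.7), Δ to BH-03 = (75, -80, -0.3).
∂h/∂x = +0.007413, ∂h/∂y = +0.01070 (det = -7150).
Head at (-5, -25) = 136.9 + (+0.007413)·(-5) + (+0.01070)·(-115) = 135.63 m.
That is lower than the 136.6 m at BH-03, so the point is downgradient.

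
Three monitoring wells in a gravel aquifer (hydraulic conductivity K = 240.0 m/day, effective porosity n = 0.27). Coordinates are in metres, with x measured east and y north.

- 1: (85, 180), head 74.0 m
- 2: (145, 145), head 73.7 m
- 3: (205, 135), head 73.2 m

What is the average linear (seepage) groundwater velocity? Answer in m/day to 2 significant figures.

Three-point gradient (reference 1): Δ to 2 = (60, -35, -0.3), Δ to 3 = (120, -45, -0.8).
∂h/∂x = -0.009667, ∂h/∂y = -0.008000 (det = 1500).
|∇h| = √(-0.009667² + -0.008000²) = 0.01255
Seepage velocity v = K·i/n = 240.0 × 0.01255 / 0.27 = 11.16 m/day.

11 m/day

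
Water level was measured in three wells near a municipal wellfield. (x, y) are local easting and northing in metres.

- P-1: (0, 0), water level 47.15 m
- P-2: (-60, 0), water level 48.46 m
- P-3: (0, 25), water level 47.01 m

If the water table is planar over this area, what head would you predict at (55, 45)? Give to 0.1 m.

45.7 m

∂h/∂x = (48.46 − 47.15) / (-60 − 0) = -0.02183
∂h/∂y = (47.01 − 47.15) / (25 − 0) = -0.005600
h(55, 45) = 47.15 + (-0.02183)·(55) + (-0.005600)·(45) = 47.15 -1.201 -0.252 = 45.697 m.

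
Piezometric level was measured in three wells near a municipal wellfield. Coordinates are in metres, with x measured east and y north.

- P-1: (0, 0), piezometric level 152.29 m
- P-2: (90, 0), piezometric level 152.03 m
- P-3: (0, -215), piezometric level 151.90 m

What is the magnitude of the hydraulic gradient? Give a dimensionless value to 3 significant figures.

∂h/∂x = (152.03 − 152.29) / (90 − 0) = -0.002889
∂h/∂y = (151.90 − 152.29) / (-215 − 0) = +0.001814
|∇h| = √(-0.002889² + 0.001814²) = 0.003411

0.00341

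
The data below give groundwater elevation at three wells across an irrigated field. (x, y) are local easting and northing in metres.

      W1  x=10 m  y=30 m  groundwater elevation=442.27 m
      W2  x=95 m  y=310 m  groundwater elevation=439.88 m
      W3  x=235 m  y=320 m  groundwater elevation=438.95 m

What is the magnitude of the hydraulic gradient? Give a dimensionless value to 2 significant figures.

0.0091

Taking W1 as reference: W2−W1 = (85, 280, -2.39); W3−W1 = (225, 290, -3.32).
Determinant of the coordinate differences = 85·290 − 225·280 = -38350.
∂h/∂x = [(-2.39)·290 − (-3.32)·280] / -38350 = -0.006167
∂h/∂y = [85·(-3.32) − 225·(-2.39)] / -38350 = -0.006664
|∇h| = √(-0.006167² + -0.006664²) = 0.00908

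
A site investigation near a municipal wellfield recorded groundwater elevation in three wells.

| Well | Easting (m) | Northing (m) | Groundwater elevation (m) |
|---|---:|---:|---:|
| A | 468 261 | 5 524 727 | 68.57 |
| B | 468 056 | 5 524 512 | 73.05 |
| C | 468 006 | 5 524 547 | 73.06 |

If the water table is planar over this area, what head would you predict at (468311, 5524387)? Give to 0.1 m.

72.3 m

With h = a·x + b·y + c and A as origin, the differences give:
  (-205)·a + (-215)·b = +4.48
  (-255)·a + (-180)·b = +4.49
Eliminate b (×(-180) and ×(-215), subtract): -17925·a = 158.950 → a = ∂h/∂x = -0.008868
Back-substitute: b = ∂h/∂y = -0.01238.
h(468311, 5524387) = 68.57 + (-0.008868)·(50) + (-0.01238)·(-340) = 68.57 -0.443 +4.210 = 72.337 m.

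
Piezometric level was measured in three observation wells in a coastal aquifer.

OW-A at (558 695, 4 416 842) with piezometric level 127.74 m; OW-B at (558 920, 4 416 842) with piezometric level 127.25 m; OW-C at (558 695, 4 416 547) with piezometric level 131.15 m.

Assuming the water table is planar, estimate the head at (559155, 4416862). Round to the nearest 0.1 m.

∂h/∂x = (127.25 − 127.74) / (558920 − 558695) = -0.002178
∂h/∂y = (131.15 − 127.74) / (4416547 − 4416842) = -0.01156
h(559155, 4416862) = 127.74 + (-0.002178)·(460) + (-0.01156)·(20) = 127.74 -1.002 -0.231 = 126.507 m.

126.5 m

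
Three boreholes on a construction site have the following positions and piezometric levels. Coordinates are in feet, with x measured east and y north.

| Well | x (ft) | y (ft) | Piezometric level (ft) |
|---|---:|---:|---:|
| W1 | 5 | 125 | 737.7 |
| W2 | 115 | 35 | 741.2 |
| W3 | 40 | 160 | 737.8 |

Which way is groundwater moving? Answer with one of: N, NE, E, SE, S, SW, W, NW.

NW

Taking W1 as reference: W2−W1 = (110, -90, +3.5); W3−W1 = (35, 35, +0.1).
Determinant of the coordinate differences = 110·35 − 35·(-90) = 7000.
∂h/∂x = [(+3.5)·35 − (+0.1)·(-90)] / 7000 = +0.01879
∂h/∂y = [110·(+0.1) − 35·(+3.5)] / 7000 = -0.01593
Flow = −∇h = (-0.01879 east, +0.01593 north), which points northwest.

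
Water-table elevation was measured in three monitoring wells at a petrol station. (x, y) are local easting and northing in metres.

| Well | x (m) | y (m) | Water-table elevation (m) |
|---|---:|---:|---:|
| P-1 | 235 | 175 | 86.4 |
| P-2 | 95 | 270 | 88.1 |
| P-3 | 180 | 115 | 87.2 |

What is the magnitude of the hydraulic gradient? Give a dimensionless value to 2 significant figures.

0.013

Three-point gradient (reference P-1): Δ to P-2 = (-140, 95, +1.7), Δ to P-3 = (-55, -60, +0.8).
∂h/∂x = -0.01306, ∂h/∂y = -0.001358 (det = 13625).
|∇h| = √(-0.01306² + -0.001358²) = 0.01313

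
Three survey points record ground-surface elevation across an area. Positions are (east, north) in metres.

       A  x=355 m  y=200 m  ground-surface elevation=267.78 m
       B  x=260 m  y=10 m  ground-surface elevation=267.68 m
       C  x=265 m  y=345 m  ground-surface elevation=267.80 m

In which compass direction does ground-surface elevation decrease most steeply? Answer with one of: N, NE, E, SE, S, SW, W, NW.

SW

Three-point gradient (reference A): Δ to B = (-95, -190, -0.10), Δ to C = (-90, 145, +0.02).
∂z/∂x = +0.0003466, ∂z/∂y = +0.0003530 (det = -30875).
Steepest decrease is along −∇f = (-0.0003466 E, -0.0003530 N) → southwest.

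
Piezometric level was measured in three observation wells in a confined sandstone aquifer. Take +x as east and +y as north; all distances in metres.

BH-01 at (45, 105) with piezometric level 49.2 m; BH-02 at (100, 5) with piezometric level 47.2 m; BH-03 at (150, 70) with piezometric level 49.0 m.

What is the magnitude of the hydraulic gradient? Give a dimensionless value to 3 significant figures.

0.0239

With h = a·x + b·y + c and BH-01 as origin, the differences give:
  55·a + (-100)·b = -2.0
  105·a + (-35)·b = -0.2
Eliminate b (×(-35) and ×(-100), subtract): 8575·a = 50.00 → a = ∂h/∂x = +0.005831
Back-substitute: b = ∂h/∂y = +0.02321.
|∇h| = √(0.005831² + 0.02321²) = 0.02393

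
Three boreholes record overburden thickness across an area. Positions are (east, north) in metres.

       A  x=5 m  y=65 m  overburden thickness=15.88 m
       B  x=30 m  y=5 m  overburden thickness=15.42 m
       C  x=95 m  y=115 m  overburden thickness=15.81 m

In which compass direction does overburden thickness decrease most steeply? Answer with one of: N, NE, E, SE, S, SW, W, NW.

SE

Taking A as reference: B−A = (25, -60, -0.46); C−A = (90, 50, -0.07).
Determinant of the coordinate differences = 25·50 − 90·(-60) = 6650.
∂d/∂x = [(-0.46)·50 − (-0.07)·(-60)] / 6650 = -0.004090
∂d/∂y = [25·(-0.07) − 90·(-0.46)] / 6650 = +0.005962
Steepest decrease is along −∇f = (+0.004090 E, -0.005962 N) → southeast.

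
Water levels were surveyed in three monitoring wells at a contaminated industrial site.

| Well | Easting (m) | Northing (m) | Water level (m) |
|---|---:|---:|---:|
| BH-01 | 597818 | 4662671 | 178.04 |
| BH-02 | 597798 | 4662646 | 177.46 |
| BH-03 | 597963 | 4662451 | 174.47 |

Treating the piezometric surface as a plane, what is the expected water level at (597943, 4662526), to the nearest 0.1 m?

Differences from BH-01: to BH-02 (Δx, Δy, Δh) = (-20, -25, -0.58); to BH-03 = (145, -220, -3.57).
Determinant of the coordinate differences = (-20)·(-220) − 145·(-25) = 8025.
∂h/∂x = [(-0.58)·(-220) − (-3.57)·(-25)] / 8025 = +0.004779
∂h/∂y = [(-20)·(-3.57) − 145·(-0.58)] / 8025 = +0.01938
h(597943, 4662526) = 178.04 + (+0.004779)·(125) + (+0.01938)·(-145) = 178.04 +0.597 -2.810 = 175.828 m.

175.8 m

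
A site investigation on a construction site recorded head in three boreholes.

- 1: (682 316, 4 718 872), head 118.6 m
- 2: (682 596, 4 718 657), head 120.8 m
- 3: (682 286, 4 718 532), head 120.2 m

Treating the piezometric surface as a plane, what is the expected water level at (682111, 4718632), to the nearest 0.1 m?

119.0 m

With h = a·x + b·y + c and 1 as origin, the differences give:
  280·a + (-215)·b = +2.2
  (-30)·a + (-340)·b = +1.6
Eliminate b (×(-340) and ×(-215), subtract): -101650·a = -404.00 → a = ∂h/∂x = +0.003974
Back-substitute: b = ∂h/∂y = -0.005057.
h(682111, 4718632) = 118.6 + (+0.003974)·(-205) + (-0.005057)·(-240) = 118.6 -0.815 +1.214 = 118.999 m.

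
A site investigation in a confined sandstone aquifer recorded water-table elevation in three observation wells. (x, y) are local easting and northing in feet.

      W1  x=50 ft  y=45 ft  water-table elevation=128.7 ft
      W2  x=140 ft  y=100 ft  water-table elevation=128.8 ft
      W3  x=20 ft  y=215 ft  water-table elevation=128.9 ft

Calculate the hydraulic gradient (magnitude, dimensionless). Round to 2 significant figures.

0.0013

Three-point gradient (reference W1): Δ to W2 = (90, 55, +0.1), Δ to W3 = (-30, 170, +0.2).
∂h/∂x = +0.0003540, ∂h/∂y = +0.001239 (det = 16950).
|∇h| = √(0.0003540² + 0.001239²) = 0.001289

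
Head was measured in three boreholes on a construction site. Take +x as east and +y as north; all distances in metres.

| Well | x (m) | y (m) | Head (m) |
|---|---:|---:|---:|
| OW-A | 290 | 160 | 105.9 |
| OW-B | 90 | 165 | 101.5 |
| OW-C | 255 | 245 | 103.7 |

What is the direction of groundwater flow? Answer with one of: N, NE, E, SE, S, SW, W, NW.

NW

Differences from OW-A: to OW-B (Δx, Δy, Δh) = (-200, 5, -4.4); to OW-C = (-35, 85, -2.2).
Determinant of the coordinate differences = (-200)·85 − (-35)·5 = -16825.
∂h/∂x = [(-4.4)·85 − (-2.2)·5] / -16825 = +0.02158
∂h/∂y = [(-200)·(-2.2) − (-35)·(-4.4)] / -16825 = -0.01700
Flow = −∇h = (-0.02158 east, +0.01700 north), which points northwest.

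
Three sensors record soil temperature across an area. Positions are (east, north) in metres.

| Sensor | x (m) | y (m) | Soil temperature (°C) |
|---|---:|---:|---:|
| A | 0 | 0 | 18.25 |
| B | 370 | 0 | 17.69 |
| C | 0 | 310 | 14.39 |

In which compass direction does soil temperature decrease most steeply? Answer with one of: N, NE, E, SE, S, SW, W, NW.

N

∂T/∂x = (17.69 − 18.25) / (370 − 0) = -0.001514
∂T/∂y = (14.39 − 18.25) / (310 − 0) = -0.01245
Steepest decrease is along −∇f = (+0.001514 E, +0.01245 N) → north.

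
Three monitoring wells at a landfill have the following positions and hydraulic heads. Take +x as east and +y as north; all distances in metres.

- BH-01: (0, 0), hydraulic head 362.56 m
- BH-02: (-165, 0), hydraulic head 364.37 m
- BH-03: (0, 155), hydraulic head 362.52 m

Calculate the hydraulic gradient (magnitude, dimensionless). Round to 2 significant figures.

0.011

∂h/∂x = (364.37 − 362.56) / (-165 − 0) = -0.01097
∂h/∂y = (362.52 − 362.56) / (155 − 0) = -0.0002581
|∇h| = √(-0.01097² + -0.0002581²) = 0.01097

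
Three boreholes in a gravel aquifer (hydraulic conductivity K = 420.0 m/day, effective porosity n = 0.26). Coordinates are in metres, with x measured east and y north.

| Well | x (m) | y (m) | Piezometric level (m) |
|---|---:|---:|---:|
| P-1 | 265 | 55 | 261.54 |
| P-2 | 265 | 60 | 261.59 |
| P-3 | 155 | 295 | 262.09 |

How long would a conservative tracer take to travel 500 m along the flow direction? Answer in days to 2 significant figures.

Three-point gradient (reference P-1): Δ to P-2 = (0, 5, +0.05), Δ to P-3 = (-110, 240, +0.55).
∂h/∂x = +0.01682, ∂h/∂y = +0.010000 (det = 550).
|∇h| = √(0.01682² + 0.010000²) = 0.01957
Seepage velocity v = K·i/n = 420.0 × 0.01957 / 0.26 = 31.61 m/day.
t = 500 / 31.61 = 15.82 days.

16 days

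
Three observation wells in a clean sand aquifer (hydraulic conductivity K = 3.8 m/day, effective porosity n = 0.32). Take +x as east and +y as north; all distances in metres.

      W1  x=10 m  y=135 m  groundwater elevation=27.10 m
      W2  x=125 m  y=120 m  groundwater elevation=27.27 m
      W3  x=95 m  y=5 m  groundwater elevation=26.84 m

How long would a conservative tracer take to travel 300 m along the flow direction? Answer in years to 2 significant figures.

18 years

Taking W1 as reference: W2−W1 = (115, -15, +0.17); W3−W1 = (85, -130, -0.26).
Solve a·Δx + b·Δy = Δh: det = 115·(-130) − 85·(-15) = -13675.
∂h/∂x = [(+0.17)·(-130) − (-0.26)·(-15)] / -13675 = +0.001901
∂h/∂y = [115·(-0.26) − 85·(+0.17)] / -13675 = +0.003243
|∇h| = √(0.001901² + 0.003243²) = 0.003759
Seepage velocity v = K·i/n = 3.8 × 0.003759 / 0.32 = 0.04464 m/day.
t = 300 / 0.04464 = 6720 days = 18.4 years.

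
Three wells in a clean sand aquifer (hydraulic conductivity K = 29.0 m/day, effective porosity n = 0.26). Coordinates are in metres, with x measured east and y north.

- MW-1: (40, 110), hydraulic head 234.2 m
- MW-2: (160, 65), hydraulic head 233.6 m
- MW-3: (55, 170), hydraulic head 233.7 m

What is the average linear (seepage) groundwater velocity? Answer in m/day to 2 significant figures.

1.1 m/day

With h = a·x + b·y + c and MW-1 as origin, the differences give:
  120·a + (-45)·b = -0.6
  15·a + 60·b = -0.5
Eliminate b (×60 and ×(-45), subtract): 7875·a = -58.50 → a = ∂h/∂x = -0.007429
Back-substitute: b = ∂h/∂y = -0.006476.
|∇h| = √(-0.007429² + -0.006476²) = 0.009855
Seepage velocity v = K·i/n = 29.0 × 0.009855 / 0.26 = 1.099 m/day.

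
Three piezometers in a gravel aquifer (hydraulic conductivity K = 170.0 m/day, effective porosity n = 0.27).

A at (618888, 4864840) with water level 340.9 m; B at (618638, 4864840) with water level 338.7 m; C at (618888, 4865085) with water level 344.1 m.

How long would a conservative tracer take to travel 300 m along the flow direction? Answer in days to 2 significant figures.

∂h/∂x = (338.7 − 340.9) / (618638 − 618888) = +0.008800
∂h/∂y = (344.1 − 340.9) / (4865085 − 4864840) = +0.01306
|∇h| = √(0.008800² + 0.01306²) = 0.01575
Seepage velocity v = K·i/n = 170.0 × 0.01575 / 0.27 = 9.917 m/day.
t = 300 / 9.917 = 30.25 days.

30 days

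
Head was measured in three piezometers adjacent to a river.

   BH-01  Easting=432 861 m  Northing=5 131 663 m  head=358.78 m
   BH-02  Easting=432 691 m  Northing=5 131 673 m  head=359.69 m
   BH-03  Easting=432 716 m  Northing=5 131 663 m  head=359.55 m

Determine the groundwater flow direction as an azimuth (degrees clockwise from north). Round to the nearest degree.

098°

With h = a·x + b·y + c and BH-01 as origin, the differences give:
  (-170)·a + 10·b = +0.91
  (-145)·a + 0·b = +0.77
Eliminate b (×0 and ×10, subtract): 1450·a = -7.700 → a = ∂h/∂x = -0.005310
Back-substitute: b = ∂h/∂y = +0.0007241.
Flow direction (−∇h) has components (+0.005310 E, -0.0007241 N).
Azimuth = atan2(E, N) = atan2(+0.005310, -0.0007241) = 97.8° ≈ 098°.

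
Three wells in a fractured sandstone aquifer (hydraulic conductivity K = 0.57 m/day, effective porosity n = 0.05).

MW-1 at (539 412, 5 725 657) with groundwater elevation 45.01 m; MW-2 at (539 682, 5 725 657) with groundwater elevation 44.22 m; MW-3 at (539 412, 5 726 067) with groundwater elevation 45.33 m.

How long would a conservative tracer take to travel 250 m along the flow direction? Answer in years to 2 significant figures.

20 years

∂h/∂x = (44.22 − 45.01) / (539682 − 539412) = -0.002926
∂h/∂y = (45.33 − 45.01) / (5726067 − 5725657) = +0.0007805
|∇h| = √(-0.002926² + 0.0007805²) = 0.003028
Seepage velocity v = K·i/n = 0.57 × 0.003028 / 0.05 = 0.03452 m/day.
t = 250 / 0.03452 = 7242 days = 19.8 years.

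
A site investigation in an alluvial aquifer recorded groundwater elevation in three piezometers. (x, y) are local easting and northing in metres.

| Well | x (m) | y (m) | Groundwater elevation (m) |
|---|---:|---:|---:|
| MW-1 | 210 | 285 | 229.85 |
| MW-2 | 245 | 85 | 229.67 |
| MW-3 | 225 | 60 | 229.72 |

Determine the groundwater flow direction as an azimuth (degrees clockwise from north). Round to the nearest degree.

With h = a·x + b·y + c and MW-1 as origin, the differences give:
  35·a + (-200)·b = -0.18
  15·a + (-225)·b = -0.13
Eliminate b (×(-225) and ×(-200), subtract): -4875·a = 14.500 → a = ∂h/∂x = -0.002974
Back-substitute: b = ∂h/∂y = +0.0003795.
Flow direction (−∇h) has components (+0.002974 E, -0.0003795 N).
Azimuth = atan2(E, N) = atan2(+0.002974, -0.0003795) = 97.3° ≈ 097°.

097°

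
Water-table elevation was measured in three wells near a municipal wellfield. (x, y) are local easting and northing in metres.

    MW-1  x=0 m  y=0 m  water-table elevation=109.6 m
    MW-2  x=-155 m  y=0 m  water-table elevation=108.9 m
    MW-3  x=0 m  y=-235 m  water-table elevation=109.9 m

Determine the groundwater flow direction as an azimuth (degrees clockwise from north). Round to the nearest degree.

∂h/∂x = (108.9 − 109.6) / (-155 − 0) = +0.004516
∂h/∂y = (109.9 − 109.6) / (-235 − 0) = -0.001277
Flow direction (−∇h) has components (-0.004516 E, +0.001277 N).
Azimuth = atan2(E, N) = atan2(-0.004516, +0.001277) = 285.8° ≈ 286°.

286°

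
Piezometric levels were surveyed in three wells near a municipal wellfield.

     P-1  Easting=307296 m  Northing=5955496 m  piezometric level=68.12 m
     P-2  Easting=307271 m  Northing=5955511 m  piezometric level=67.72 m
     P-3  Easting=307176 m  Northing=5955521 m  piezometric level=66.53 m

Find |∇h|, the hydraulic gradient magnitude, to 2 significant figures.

Three-point gradient (reference P-1): Δ to P-2 = (-25, 15, -0.40), Δ to P-3 = (-120, 25, -1.59).
∂h/∂x = +0.01179, ∂h/∂y = -0.007021 (det = 1175).
|∇h| = √(0.01179² + -0.007021²) = 0.01372

0.014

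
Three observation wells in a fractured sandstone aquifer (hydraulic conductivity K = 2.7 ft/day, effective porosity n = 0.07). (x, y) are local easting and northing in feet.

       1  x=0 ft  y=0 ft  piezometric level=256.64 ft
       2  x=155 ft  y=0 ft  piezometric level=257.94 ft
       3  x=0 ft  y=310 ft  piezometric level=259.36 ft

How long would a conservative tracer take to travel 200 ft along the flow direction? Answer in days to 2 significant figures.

∂h/∂x = (257.94 − 256.64) / (155 − 0) = +0.008387
∂h/∂y = (259.36 − 256.64) / (310 − 0) = +0.008774
|∇h| = √(0.008387² + 0.008774²) = 0.01214
Seepage velocity v = K·i/n = 2.7 × 0.01214 / 0.07 = 0.4683 ft/day.
t = 200 / 0.4683 = 427.1 days.

430 days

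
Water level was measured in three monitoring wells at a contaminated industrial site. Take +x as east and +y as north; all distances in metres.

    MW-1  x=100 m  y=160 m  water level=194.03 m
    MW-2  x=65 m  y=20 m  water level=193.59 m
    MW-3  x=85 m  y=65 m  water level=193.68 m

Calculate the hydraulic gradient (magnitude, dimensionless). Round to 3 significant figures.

0.00747

With h = a·x + b·y + c and MW-1 as origin, the differences give:
  (-35)·a + (-140)·b = -0.44
  (-15)·a + (-95)·b = -0.35
Eliminate b (×(-95) and ×(-140), subtract): 1225·a = -7.200 → a = ∂h/∂x = -0.005878
Back-substitute: b = ∂h/∂y = +0.004612.
|∇h| = √(-0.005878² + 0.004612²) = 0.007471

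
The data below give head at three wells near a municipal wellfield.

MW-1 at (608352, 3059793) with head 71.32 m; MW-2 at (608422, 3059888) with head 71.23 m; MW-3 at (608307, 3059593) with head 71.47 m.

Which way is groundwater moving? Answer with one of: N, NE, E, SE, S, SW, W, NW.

Three-point gradient (reference MW-1): Δ to MW-2 = (70, 95, -0.09), Δ to MW-3 = (-45, -200, +0.15).
∂h/∂x = -0.0003856, ∂h/∂y = -0.0006632 (det = -9725).
Flow = −∇h = (+0.0003856 east, +0.0006632 north), which points northeast.

NE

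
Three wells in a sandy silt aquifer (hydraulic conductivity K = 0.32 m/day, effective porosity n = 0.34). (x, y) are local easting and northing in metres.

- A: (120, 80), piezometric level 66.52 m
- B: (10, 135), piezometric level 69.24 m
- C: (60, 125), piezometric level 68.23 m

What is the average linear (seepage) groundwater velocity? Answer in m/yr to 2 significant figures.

Taking A as reference: B−A = (-110, 55, +2.72); C−A = (-60, 45, +1.71).
Determinant of the coordinate differences = (-110)·45 − (-60)·55 = -1650.
∂h/∂x = [(+2.72)·45 − (+1.71)·55] / -1650 = -0.01718
∂h/∂y = [(-110)·(+1.71) − (-60)·(+2.72)] / -1650 = +0.01509
|∇h| = √(-0.01718² + 0.01509²) = 0.02287
Seepage velocity v = K·i/n = 0.32 × 0.02287 / 0.34 = 0.02152 m/day = 7.86 m/yr.

7.9 m/yr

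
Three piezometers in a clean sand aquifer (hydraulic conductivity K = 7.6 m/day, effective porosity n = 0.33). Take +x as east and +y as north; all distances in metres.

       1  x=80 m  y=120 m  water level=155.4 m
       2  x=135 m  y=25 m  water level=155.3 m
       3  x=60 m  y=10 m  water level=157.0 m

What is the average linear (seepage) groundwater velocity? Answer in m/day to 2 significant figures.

0.53 m/day

With h = a·x + b·y + c and 1 as origin, the differences give:
  55·a + (-95)·b = -0.1
  (-20)·a + (-110)·b = +1.6
Eliminate b (×(-110) and ×(-95), subtract): -7950·a = 163.00 → a = ∂h/∂x = -0.02050
Back-substitute: b = ∂h/∂y = -0.01082.
|∇h| = √(-0.02050² + -0.01082²) = 0.02318
Seepage velocity v = K·i/n = 7.6 × 0.02318 / 0.33 = 0.5338 m/day.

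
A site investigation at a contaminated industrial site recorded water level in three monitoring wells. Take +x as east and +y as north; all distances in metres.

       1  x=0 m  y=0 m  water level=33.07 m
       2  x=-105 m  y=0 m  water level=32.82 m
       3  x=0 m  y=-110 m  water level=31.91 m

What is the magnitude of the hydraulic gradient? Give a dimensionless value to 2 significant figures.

∂h/∂x = (32.82 − 33.07) / (-105 − 0) = +0.002381
∂h/∂y = (31.91 − 33.07) / (-110 − 0) = +0.01055
|∇h| = √(0.002381² + 0.01055²) = 0.01082

0.011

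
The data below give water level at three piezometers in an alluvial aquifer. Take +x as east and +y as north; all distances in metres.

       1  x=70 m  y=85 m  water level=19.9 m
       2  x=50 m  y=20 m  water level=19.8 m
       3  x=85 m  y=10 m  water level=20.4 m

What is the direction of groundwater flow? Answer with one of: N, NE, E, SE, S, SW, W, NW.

With h = a·x + b·y + c and 1 as origin, the differences give:
  (-20)·a + (-65)·b = -0.1
  15·a + (-75)·b = +0.5
Eliminate b (×(-75) and ×(-65), subtract): 2475·a = 40.00 → a = ∂h/∂x = +0.01616
Back-substitute: b = ∂h/∂y = -0.003434.
Flow = −∇h = (-0.01616 east, +0.003434 north), which points west.

W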